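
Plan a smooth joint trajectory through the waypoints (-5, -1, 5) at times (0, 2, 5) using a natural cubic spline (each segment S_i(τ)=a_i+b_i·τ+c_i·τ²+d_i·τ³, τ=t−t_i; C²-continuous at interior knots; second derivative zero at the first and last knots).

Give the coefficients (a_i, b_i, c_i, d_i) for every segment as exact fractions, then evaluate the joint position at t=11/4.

Δ: Δ0=2, Δ1=2
row 1: diag=10, rhs=0; c'=3/10, d'=0
back: M1=0
M: M0=0, M1=0, M2=0
seg 0: a=-5, c=M0/2=0, d=(M1−M0)/(6·2)=0, b=Δ0−h0·(2M0+M1)/6=2
seg 1: a=-1, c=M1/2=0, d=(M2−M1)/(6·3)=0, b=Δ1−h1·(2M1+M2)/6=2
t_q=11/4 → seg 1, τ=3/4; S=-1+2·τ+0·τ²+0·τ³=1/2

  seg 0: a=-5 b=2 c=0 d=0
  seg 1: a=-1 b=2 c=0 d=0
S(11/4) = 1/2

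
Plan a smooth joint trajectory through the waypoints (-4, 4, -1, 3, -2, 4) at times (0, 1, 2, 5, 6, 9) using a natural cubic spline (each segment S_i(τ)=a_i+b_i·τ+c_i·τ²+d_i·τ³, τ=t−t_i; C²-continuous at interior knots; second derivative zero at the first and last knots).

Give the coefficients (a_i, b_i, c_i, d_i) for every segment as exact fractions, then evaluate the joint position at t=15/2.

Δ: Δ0=8, Δ1=-5, Δ2=4/3, Δ3=-5, Δ4=2
row 1: diag=4, rhs=-78; c'=1/4, d'=-39/2
row 2: denom=8−1·1/4=31/4; d'=(38−1·-39/2)/(31/4)=230/31
row 3: denom=8−3·12/31=212/31; d'=(-38−3·230/31)/(212/31)=-467/53
row 4: denom=8−1·31/212=1665/212; d'=(42−1·-467/53)/(1665/212)=10772/1665
back: M4=10772/1665
back: M3=-467/53−31/212·10772/1665=-16246/1665
back: M2=230/31−12/31·-16246/1665=6214/555
back: M1=-39/2−1/4·6214/555=-12376/555
M: M0=0, M1=-12376/555, M2=6214/555, M3=-16246/1665, M4=10772/1665, M5=0
seg 0: a=-4, c=M0/2=0, d=(M1−M0)/(6·1)=-6188/1665, b=Δ0−h0·(2M0+M1)/6=19508/1665
seg 1: a=4, c=M1/2=-6188/555, d=(M2−M1)/(6·1)=1859/333, b=Δ1−h1·(2M1+M2)/6=944/1665
seg 2: a=-1, c=M2/2=3107/555, d=(M3−M2)/(6·3)=-17444/14985, b=Δ2−h2·(2M2+M3)/6=-8299/1665
seg 3: a=3, c=M3/2=-8123/1665, d=(M4−M3)/(6·1)=1501/555, b=Δ3−h3·(2M3+M4)/6=-941/333
seg 4: a=-2, c=M4/2=5386/1665, d=(M5−M4)/(6·3)=-5386/14985, b=Δ4−h4·(2M4+M5)/6=-7442/1665
t_q=15/2 → seg 4, τ=3/2; S=-2+-7442/1665·τ+5386/1665·τ²+-5386/14985·τ³=-1953/740

  seg 0: a=-4 b=19508/1665 c=0 d=-6188/1665
  seg 1: a=4 b=944/1665 c=-6188/555 d=1859/333
  seg 2: a=-1 b=-8299/1665 c=3107/555 d=-17444/14985
  seg 3: a=3 b=-941/333 c=-8123/1665 d=1501/555
  seg 4: a=-2 b=-7442/1665 c=5386/1665 d=-5386/14985
S(15/2) = -1953/740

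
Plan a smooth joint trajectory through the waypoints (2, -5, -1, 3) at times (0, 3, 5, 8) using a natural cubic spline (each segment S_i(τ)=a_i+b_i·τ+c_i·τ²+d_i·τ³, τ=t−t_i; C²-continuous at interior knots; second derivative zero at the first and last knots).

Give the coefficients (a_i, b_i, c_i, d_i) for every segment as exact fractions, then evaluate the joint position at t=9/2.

  seg 0: a=2 b=-179/48 c=0 d=67/432
  seg 1: a=-5 b=11/24 c=67/48 d=-5/16
  seg 2: a=-1 b=55/24 c=-23/48 d=23/432
S(9/2) = -285/128

Δ: Δ0=-7/3, Δ1=2, Δ2=4/3
row 1: diag=10, rhs=26; c'=1/5, d'=13/5
row 2: denom=10−2·1/5=48/5; d'=(-4−2·13/5)/(48/5)=-23/24
back: M2=-23/24
back: M1=13/5−1/5·-23/24=67/24
M: M0=0, M1=67/24, M2=-23/24, M3=0
seg 0: a=2, c=M0/2=0, d=(M1−M0)/(6·3)=67/432, b=Δ0−h0·(2M0+M1)/6=-179/48
seg 1: a=-5, c=M1/2=67/48, d=(M2−M1)/(6·2)=-5/16, b=Δ1−h1·(2M1+M2)/6=11/24
seg 2: a=-1, c=M2/2=-23/48, d=(M3−M2)/(6·3)=23/432, b=Δ2−h2·(2M2+M3)/6=55/24
t_q=9/2 → seg 1, τ=3/2; S=-5+11/24·τ+67/48·τ²+-5/16·τ³=-285/128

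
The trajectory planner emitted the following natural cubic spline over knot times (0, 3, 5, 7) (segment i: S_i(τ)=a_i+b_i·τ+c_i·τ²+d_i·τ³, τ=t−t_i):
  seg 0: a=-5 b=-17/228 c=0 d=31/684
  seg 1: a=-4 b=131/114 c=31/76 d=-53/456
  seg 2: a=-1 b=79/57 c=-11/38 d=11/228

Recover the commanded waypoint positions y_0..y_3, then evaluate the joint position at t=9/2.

y_0 = S_0(0) = a_0 = -5
y_1 = S_1(0) = a_1 = -4
y_2 = S_2(0) = a_2 = -1
y_3 = S_2(2) = 1
t_q=9/2 is in segment 1 (τ=3/2); S_1(τ)=-2129/1216

y_0=-5 y_1=-4 y_2=-1 y_3=1
S(9/2) = -2129/1216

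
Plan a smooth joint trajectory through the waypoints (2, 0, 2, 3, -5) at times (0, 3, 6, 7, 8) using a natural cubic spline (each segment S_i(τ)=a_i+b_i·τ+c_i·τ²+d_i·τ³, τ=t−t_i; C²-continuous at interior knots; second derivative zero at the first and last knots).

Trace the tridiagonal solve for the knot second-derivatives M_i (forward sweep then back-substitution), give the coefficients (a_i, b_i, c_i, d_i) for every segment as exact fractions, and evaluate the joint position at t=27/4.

Δ: Δ0=-2/3, Δ1=2/3, Δ2=1, Δ3=-8
row 1: diag=12, rhs=8; c'=1/4, d'=2/3
row 2: denom=8−3·1/4=29/4; d'=(2−3·2/3)/(29/4)=0
row 3: denom=4−1·4/29=112/29; d'=(-54−1·0)/(112/29)=-783/56
back: M3=-783/56
back: M2=0−4/29·-783/56=27/14
back: M1=2/3−1/4·27/14=31/168
M: M0=0, M1=31/168, M2=27/14, M3=-783/56, M4=0
seg 0: a=2, c=M0/2=0, d=(M1−M0)/(6·3)=31/3024, b=Δ0−h0·(2M0+M1)/6=-85/112
seg 1: a=0, c=M1/2=31/336, d=(M2−M1)/(6·3)=293/3024, b=Δ1−h1·(2M1+M2)/6=-27/56
seg 2: a=2, c=M2/2=27/28, d=(M3−M2)/(6·1)=-297/112, b=Δ2−h2·(2M2+M3)/6=43/16
seg 3: a=3, c=M3/2=-783/112, d=(M4−M3)/(6·1)=261/112, b=Δ3−h3·(2M3+M4)/6=-187/56
t_q=27/4 → seg 2, τ=3/4; S=2+43/16·τ+27/28·τ²+-297/112·τ³=24653/7168

  seg 0: a=2 b=-85/112 c=0 d=31/3024
  seg 1: a=0 b=-27/56 c=31/336 d=293/3024
  seg 2: a=2 b=43/16 c=27/28 d=-297/112
  seg 3: a=3 b=-187/56 c=-783/112 d=261/112
S(27/4) = 24653/7168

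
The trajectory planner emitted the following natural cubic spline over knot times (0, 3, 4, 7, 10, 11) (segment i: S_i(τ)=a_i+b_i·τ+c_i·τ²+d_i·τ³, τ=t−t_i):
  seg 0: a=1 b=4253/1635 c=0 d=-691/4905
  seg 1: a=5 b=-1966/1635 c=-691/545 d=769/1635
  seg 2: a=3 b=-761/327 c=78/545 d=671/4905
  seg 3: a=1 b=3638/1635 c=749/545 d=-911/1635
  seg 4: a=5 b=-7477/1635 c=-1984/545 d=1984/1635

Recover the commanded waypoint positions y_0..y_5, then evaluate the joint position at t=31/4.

y_0 = S_0(0) = a_0 = 1
y_1 = S_1(0) = a_1 = 5
y_2 = S_2(0) = a_2 = 3
y_3 = S_3(0) = a_3 = 1
y_4 = S_4(0) = a_4 = 5
y_5 = S_4(1) = -2
t_q=31/4 is in segment 3 (τ=3/4); S_3(τ)=111853/34880

y_0=1 y_1=5 y_2=3 y_3=1 y_4=5 y_5=-2
S(31/4) = 111853/34880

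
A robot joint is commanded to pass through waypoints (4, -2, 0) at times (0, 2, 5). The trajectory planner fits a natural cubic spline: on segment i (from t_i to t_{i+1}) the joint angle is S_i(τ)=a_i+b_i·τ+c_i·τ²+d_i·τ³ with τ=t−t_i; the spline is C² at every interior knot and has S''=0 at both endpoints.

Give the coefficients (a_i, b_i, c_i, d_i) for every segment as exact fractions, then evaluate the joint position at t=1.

Δ: Δ0=-3, Δ1=2/3
row 1: diag=10, rhs=22; c'=3/10, d'=11/5
back: M1=11/5
M: M0=0, M1=11/5, M2=0
seg 0: a=4, c=M0/2=0, d=(M1−M0)/(6·2)=11/60, b=Δ0−h0·(2M0+M1)/6=-56/15
seg 1: a=-2, c=M1/2=11/10, d=(M2−M1)/(6·3)=-11/90, b=Δ1−h1·(2M1+M2)/6=-23/15
t_q=1 → seg 0, τ=1; S=4+-56/15·τ+0·τ²+11/60·τ³=9/20

  seg 0: a=4 b=-56/15 c=0 d=11/60
  seg 1: a=-2 b=-23/15 c=11/10 d=-11/90
S(1) = 9/20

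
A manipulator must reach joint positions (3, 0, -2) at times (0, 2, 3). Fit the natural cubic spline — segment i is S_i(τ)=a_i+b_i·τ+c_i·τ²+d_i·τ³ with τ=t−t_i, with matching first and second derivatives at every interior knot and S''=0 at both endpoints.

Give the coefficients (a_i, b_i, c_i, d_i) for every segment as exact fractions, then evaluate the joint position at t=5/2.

  seg 0: a=3 b=-4/3 c=0 d=-1/24
  seg 1: a=0 b=-11/6 c=-1/4 d=1/12
S(5/2) = -31/32

Δ: Δ0=-3/2, Δ1=-2
row 1: diag=6, rhs=-3; c'=1/6, d'=-1/2
back: M1=-1/2
M: M0=0, M1=-1/2, M2=0
seg 0: a=3, c=M0/2=0, d=(M1−M0)/(6·2)=-1/24, b=Δ0−h0·(2M0+M1)/6=-4/3
seg 1: a=0, c=M1/2=-1/4, d=(M2−M1)/(6·1)=1/12, b=Δ1−h1·(2M1+M2)/6=-11/6
t_q=5/2 → seg 1, τ=1/2; S=0+-11/6·τ+-1/4·τ²+1/12·τ³=-31/32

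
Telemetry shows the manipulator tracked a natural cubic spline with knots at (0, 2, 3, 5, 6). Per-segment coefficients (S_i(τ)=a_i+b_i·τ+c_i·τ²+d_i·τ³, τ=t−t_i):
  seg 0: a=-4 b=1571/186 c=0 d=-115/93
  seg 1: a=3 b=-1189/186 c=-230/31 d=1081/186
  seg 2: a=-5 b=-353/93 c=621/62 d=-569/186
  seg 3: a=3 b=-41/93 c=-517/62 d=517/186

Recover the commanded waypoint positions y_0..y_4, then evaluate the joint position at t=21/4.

y_0=-4 y_1=3 y_2=-5 y_3=3 y_4=-3
S(21/4) = 9571/3968

y_0 = S_0(0) = a_0 = -4
y_1 = S_1(0) = a_1 = 3
y_2 = S_2(0) = a_2 = -5
y_3 = S_3(0) = a_3 = 3
y_4 = S_3(1) = -3
t_q=21/4 is in segment 3 (τ=1/4); S_3(τ)=9571/3968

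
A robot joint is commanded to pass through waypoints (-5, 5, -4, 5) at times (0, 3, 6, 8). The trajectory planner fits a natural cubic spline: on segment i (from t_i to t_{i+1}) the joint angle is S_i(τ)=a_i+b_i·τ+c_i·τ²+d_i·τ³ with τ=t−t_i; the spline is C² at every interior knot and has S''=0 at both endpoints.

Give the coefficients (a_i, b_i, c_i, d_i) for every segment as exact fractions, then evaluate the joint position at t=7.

Δ: Δ0=10/3, Δ1=-3, Δ2=9/2
row 1: diag=12, rhs=-38; c'=1/4, d'=-19/6
row 2: denom=10−3·1/4=37/4; d'=(45−3·-19/6)/(37/4)=218/37
back: M2=218/37
back: M1=-19/6−1/4·218/37=-515/111
M: M0=0, M1=-515/111, M2=218/37, M3=0
seg 0: a=-5, c=M0/2=0, d=(M1−M0)/(6·3)=-515/1998, b=Δ0−h0·(2M0+M1)/6=1255/222
seg 1: a=5, c=M1/2=-515/222, d=(M2−M1)/(6·3)=1169/1998, b=Δ1−h1·(2M1+M2)/6=-145/111
seg 2: a=-4, c=M2/2=109/37, d=(M3−M2)/(6·2)=-109/222, b=Δ2−h2·(2M2+M3)/6=127/222
t_q=7 → seg 2, τ=1; S=-4+127/222·τ+109/37·τ²+-109/222·τ³=-36/37

  seg 0: a=-5 b=1255/222 c=0 d=-515/1998
  seg 1: a=5 b=-145/111 c=-515/222 d=1169/1998
  seg 2: a=-4 b=127/222 c=109/37 d=-109/222
S(7) = -36/37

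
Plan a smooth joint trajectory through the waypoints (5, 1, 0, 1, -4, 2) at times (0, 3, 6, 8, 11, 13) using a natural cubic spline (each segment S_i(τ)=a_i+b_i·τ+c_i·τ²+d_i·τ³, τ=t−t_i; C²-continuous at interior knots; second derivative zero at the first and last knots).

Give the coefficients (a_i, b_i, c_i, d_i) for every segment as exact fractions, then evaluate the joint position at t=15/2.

Δ: Δ0=-4/3, Δ1=-1/3, Δ2=1/2, Δ3=-5/3, Δ4=3
row 1: diag=12, rhs=6; c'=1/4, d'=1/2
row 2: denom=10−3·1/4=37/4; d'=(5−3·1/2)/(37/4)=14/37
row 3: denom=10−2·8/37=354/37; d'=(-13−2·14/37)/(354/37)=-509/354
row 4: denom=10−3·37/118=1069/118; d'=(28−3·-509/354)/(1069/118)=3813/1069
back: M4=3813/1069
back: M3=-509/354−37/118·3813/1069=-8198/3207
back: M2=14/37−8/37·-8198/3207=2986/3207
back: M1=1/2−1/4·2986/3207=857/3207
M: M0=0, M1=857/3207, M2=2986/3207, M3=-8198/3207, M4=3813/1069, M5=0
seg 0: a=5, c=M0/2=0, d=(M1−M0)/(6·3)=857/57726, b=Δ0−h0·(2M0+M1)/6=-9409/6414
seg 1: a=1, c=M1/2=857/6414, d=(M2−M1)/(6·3)=2129/57726, b=Δ1−h1·(2M1+M2)/6=-3419/3207
seg 2: a=0, c=M2/2=1493/3207, d=(M3−M2)/(6·2)=-932/3207, b=Δ2−h2·(2M2+M3)/6=4691/6414
seg 3: a=1, c=M3/2=-4099/3207, d=(M4−M3)/(6·3)=19637/57726, b=Δ3−h3·(2M3+M4)/6=-1911/2138
seg 4: a=-4, c=M4/2=3813/2138, d=(M5−M4)/(6·2)=-1271/4276, b=Δ4−h4·(2M4+M5)/6=665/1069
t_q=15/2 → seg 2, τ=3/2; S=0+4691/6414·τ+1493/3207·τ²+-932/3207·τ³=1244/1069

  seg 0: a=5 b=-9409/6414 c=0 d=857/57726
  seg 1: a=1 b=-3419/3207 c=857/6414 d=2129/57726
  seg 2: a=0 b=4691/6414 c=1493/3207 d=-932/3207
  seg 3: a=1 b=-1911/2138 c=-4099/3207 d=19637/57726
  seg 4: a=-4 b=665/1069 c=3813/2138 d=-1271/4276
S(15/2) = 1244/1069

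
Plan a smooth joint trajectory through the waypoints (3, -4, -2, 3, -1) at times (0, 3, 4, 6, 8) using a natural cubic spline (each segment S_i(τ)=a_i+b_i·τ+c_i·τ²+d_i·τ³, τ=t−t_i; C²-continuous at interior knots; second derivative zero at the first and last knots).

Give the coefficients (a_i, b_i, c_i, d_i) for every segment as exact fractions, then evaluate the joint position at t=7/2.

Δ: Δ0=-7/3, Δ1=2, Δ2=5/2, Δ3=-2
row 1: diag=8, rhs=26; c'=1/8, d'=13/4
row 2: denom=6−1·1/8=47/8; d'=(3−1·13/4)/(47/8)=-2/47
row 3: denom=8−2·16/47=344/47; d'=(-27−2·-2/47)/(344/47)=-1265/344
back: M3=-1265/344
back: M2=-2/47−16/47·-1265/344=52/43
back: M1=13/4−1/8·52/43=533/172
M: M0=0, M1=533/172, M2=52/43, M3=-1265/344, M4=0
seg 0: a=3, c=M0/2=0, d=(M1−M0)/(6·3)=533/3096, b=Δ0−h0·(2M0+M1)/6=-4007/1032
seg 1: a=-4, c=M1/2=533/344, d=(M2−M1)/(6·1)=-325/1032, b=Δ1−h1·(2M1+M2)/6=395/516
seg 2: a=-2, c=M2/2=26/43, d=(M3−M2)/(6·2)=-1681/4128, b=Δ2−h2·(2M2+M3)/6=3013/1032
seg 3: a=3, c=M3/2=-1265/688, d=(M4−M3)/(6·2)=1265/4128, b=Δ3−h3·(2M3+M4)/6=233/516
t_q=7/2 → seg 1, τ=1/2; S=-4+395/516·τ+533/344·τ²+-325/1032·τ³=-8997/2752

  seg 0: a=3 b=-4007/1032 c=0 d=533/3096
  seg 1: a=-4 b=395/516 c=533/344 d=-325/1032
  seg 2: a=-2 b=3013/1032 c=26/43 d=-1681/4128
  seg 3: a=3 b=233/516 c=-1265/688 d=1265/4128
S(7/2) = -8997/2752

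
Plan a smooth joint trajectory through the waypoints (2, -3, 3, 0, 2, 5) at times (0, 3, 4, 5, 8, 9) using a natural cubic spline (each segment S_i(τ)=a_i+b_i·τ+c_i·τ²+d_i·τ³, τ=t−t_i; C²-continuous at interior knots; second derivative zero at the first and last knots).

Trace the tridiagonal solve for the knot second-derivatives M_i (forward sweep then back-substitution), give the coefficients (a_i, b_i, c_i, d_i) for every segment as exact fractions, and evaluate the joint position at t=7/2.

  seg 0: a=2 b=-9163/1641 c=0 d=6428/14769
  seg 1: a=-3 b=10121/1641 c=6428/1641 d=-6703/1641
  seg 2: a=3 b=956/547 c=-13681/1641 d=5890/1641
  seg 3: a=0 b=-6824/1641 c=3989/1641 d=-4049/14769
  seg 4: a=2 b=4963/1641 c=-20/547 d=20/1641
S(7/2) = 7253/13128

Δ: Δ0=-5/3, Δ1=6, Δ2=-3, Δ3=2/3, Δ4=3
row 1: diag=8, rhs=46; c'=1/8, d'=23/4
row 2: denom=4−1·1/8=31/8; d'=(-54−1·23/4)/(31/8)=-478/31
row 3: denom=8−1·8/31=240/31; d'=(22−1·-478/31)/(240/31)=29/6
row 4: denom=8−3·31/80=547/80; d'=(14−3·29/6)/(547/80)=-40/547
back: M4=-40/547
back: M3=29/6−31/80·-40/547=7978/1641
back: M2=-478/31−8/31·7978/1641=-27362/1641
back: M1=23/4−1/8·-27362/1641=12856/1641
M: M0=0, M1=12856/1641, M2=-27362/1641, M3=7978/1641, M4=-40/547, M5=0
seg 0: a=2, c=M0/2=0, d=(M1−M0)/(6·3)=6428/14769, b=Δ0−h0·(2M0+M1)/6=-9163/1641
seg 1: a=-3, c=M1/2=6428/1641, d=(M2−M1)/(6·1)=-6703/1641, b=Δ1−h1·(2M1+M2)/6=10121/1641
seg 2: a=3, c=M2/2=-13681/1641, d=(M3−M2)/(6·1)=5890/1641, b=Δ2−h2·(2M2+M3)/6=956/547
seg 3: a=0, c=M3/2=3989/1641, d=(M4−M3)/(6·3)=-4049/14769, b=Δ3−h3·(2M3+M4)/6=-6824/1641
seg 4: a=2, c=M4/2=-20/547, d=(M5−M4)/(6·1)=20/1641, b=Δ4−h4·(2M4+M5)/6=4963/1641
t_q=7/2 → seg 1, τ=1/2; S=-3+10121/1641·τ+6428/1641·τ²+-6703/1641·τ³=7253/13128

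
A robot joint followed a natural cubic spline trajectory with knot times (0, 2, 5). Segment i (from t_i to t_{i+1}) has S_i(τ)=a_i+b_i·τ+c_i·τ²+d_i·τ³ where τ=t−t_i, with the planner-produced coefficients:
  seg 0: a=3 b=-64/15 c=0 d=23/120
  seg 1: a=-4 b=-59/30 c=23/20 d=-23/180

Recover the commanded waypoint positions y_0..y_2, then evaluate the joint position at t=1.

y_0 = S_0(0) = a_0 = 3
y_1 = S_1(0) = a_1 = -4
y_2 = S_1(3) = -3
t_q=1 is in segment 0 (τ=1); S_0(τ)=-43/40

y_0=3 y_1=-4 y_2=-3
S(1) = -43/40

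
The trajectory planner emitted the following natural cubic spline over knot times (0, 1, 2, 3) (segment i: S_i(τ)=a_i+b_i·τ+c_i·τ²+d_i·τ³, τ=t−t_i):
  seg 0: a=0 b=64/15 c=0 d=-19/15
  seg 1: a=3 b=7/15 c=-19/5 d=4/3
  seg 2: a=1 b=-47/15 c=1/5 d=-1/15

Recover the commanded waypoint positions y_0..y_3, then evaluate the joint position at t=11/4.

y_0=0 y_1=3 y_2=1 y_3=-2
S(11/4) = -81/64

y_0 = S_0(0) = a_0 = 0
y_1 = S_1(0) = a_1 = 3
y_2 = S_2(0) = a_2 = 1
y_3 = S_2(1) = -2
t_q=11/4 is in segment 2 (τ=3/4); S_2(τ)=-81/64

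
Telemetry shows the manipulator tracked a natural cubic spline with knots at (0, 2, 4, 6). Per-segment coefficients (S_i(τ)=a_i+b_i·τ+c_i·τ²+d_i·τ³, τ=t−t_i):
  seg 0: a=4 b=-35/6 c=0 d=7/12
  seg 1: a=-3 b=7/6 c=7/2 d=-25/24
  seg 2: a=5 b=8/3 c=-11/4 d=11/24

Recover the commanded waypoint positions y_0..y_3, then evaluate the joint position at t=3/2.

y_0=4 y_1=-3 y_2=5 y_3=3
S(3/2) = -89/32

y_0 = S_0(0) = a_0 = 4
y_1 = S_1(0) = a_1 = -3
y_2 = S_2(0) = a_2 = 5
y_3 = S_2(2) = 3
t_q=3/2 is in segment 0 (τ=3/2); S_0(τ)=-89/32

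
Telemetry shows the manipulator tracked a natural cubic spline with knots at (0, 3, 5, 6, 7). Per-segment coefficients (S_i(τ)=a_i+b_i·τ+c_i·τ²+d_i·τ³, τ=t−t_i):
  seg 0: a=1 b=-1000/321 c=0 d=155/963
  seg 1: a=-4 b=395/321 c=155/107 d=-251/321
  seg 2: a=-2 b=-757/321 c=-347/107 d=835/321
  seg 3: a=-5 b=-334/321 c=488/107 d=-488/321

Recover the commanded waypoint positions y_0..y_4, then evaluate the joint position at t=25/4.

y_0=1 y_1=-4 y_2=-2 y_3=-5 y_4=-3
S(25/4) = -4279/856

y_0 = S_0(0) = a_0 = 1
y_1 = S_1(0) = a_1 = -4
y_2 = S_2(0) = a_2 = -2
y_3 = S_3(0) = a_3 = -5
y_4 = S_3(1) = -3
t_q=25/4 is in segment 3 (τ=1/4); S_3(τ)=-4279/856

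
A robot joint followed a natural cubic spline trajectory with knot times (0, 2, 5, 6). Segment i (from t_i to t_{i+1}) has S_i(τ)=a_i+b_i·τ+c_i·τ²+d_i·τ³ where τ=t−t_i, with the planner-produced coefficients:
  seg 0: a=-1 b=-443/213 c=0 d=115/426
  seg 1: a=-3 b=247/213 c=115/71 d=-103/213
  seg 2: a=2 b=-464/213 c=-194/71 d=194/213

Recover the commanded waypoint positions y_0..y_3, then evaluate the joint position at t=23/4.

y_0 = S_0(0) = a_0 = -1
y_1 = S_1(0) = a_1 = -3
y_2 = S_2(0) = a_2 = 2
y_3 = S_2(1) = -2
t_q=23/4 is in segment 2 (τ=3/4); S_2(τ)=-1787/2272

y_0=-1 y_1=-3 y_2=2 y_3=-2
S(23/4) = -1787/2272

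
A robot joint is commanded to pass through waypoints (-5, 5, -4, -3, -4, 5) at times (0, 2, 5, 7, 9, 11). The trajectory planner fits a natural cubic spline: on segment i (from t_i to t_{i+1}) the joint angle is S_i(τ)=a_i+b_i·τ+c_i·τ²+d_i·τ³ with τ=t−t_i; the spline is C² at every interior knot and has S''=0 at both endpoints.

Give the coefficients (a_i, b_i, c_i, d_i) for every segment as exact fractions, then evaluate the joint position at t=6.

Δ: Δ0=5, Δ1=-3, Δ2=1/2, Δ3=-1/2, Δ4=9/2
row 1: diag=10, rhs=-48; c'=3/10, d'=-24/5
row 2: denom=10−3·3/10=91/10; d'=(21−3·-24/5)/(91/10)=354/91
row 3: denom=8−2·20/91=688/91; d'=(-6−2·354/91)/(688/91)=-627/344
row 4: denom=8−2·91/344=1285/172; d'=(30−2·-627/344)/(1285/172)=5787/1285
back: M4=5787/1285
back: M3=-627/344−91/344·5787/1285=-3873/1285
back: M2=354/91−20/91·-3873/1285=1170/257
back: M1=-24/5−3/10·1170/257=-7923/1285
M: M0=0, M1=-7923/1285, M2=1170/257, M3=-3873/1285, M4=5787/1285, M5=0
seg 0: a=-5, c=M0/2=0, d=(M1−M0)/(6·2)=-2641/5140, b=Δ0−h0·(2M0+M1)/6=9066/1285
seg 1: a=5, c=M1/2=-7923/2570, d=(M2−M1)/(6·3)=4591/7710, b=Δ1−h1·(2M1+M2)/6=1143/1285
seg 2: a=-4, c=M2/2=585/257, d=(M3−M2)/(6·2)=-3241/5140, b=Δ2−h2·(2M2+M3)/6=-3933/2570
seg 3: a=-3, c=M3/2=-3873/2570, d=(M4−M3)/(6·2)=161/257, b=Δ3−h3·(2M3+M4)/6=21/2570
seg 4: a=-4, c=M4/2=5787/2570, d=(M5−M4)/(6·2)=-1929/5140, b=Δ4−h4·(2M4+M5)/6=3849/2570
t_q=6 → seg 2, τ=1; S=-4+-3933/2570·τ+585/257·τ²+-3241/5140·τ³=-19967/5140

  seg 0: a=-5 b=9066/1285 c=0 d=-2641/5140
  seg 1: a=5 b=1143/1285 c=-7923/2570 d=4591/7710
  seg 2: a=-4 b=-3933/2570 c=585/257 d=-3241/5140
  seg 3: a=-3 b=21/2570 c=-3873/2570 d=161/257
  seg 4: a=-4 b=3849/2570 c=5787/2570 d=-1929/5140
S(6) = -19967/5140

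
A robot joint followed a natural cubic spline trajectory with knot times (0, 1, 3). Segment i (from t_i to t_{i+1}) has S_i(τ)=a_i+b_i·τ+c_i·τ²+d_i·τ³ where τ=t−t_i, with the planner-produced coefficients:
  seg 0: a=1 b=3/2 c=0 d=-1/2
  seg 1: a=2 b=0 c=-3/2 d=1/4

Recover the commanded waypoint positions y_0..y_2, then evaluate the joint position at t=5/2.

y_0=1 y_1=2 y_2=-2
S(5/2) = -17/32

y_0 = S_0(0) = a_0 = 1
y_1 = S_1(0) = a_1 = 2
y_2 = S_1(2) = -2
t_q=5/2 is in segment 1 (τ=3/2); S_1(τ)=-17/32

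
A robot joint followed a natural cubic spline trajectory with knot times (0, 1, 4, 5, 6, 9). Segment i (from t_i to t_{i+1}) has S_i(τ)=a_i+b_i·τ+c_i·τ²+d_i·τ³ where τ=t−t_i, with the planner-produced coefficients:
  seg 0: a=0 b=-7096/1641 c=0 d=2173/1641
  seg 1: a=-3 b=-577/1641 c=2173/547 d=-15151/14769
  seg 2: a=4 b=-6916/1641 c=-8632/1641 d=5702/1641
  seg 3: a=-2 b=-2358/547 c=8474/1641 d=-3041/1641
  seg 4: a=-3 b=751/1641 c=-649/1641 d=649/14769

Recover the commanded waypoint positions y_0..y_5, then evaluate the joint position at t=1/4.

y_0 = S_0(0) = a_0 = 0
y_1 = S_1(0) = a_1 = -3
y_2 = S_2(0) = a_2 = 4
y_3 = S_3(0) = a_3 = -2
y_4 = S_4(0) = a_4 = -3
y_5 = S_4(3) = -4
t_q=1/4 is in segment 0 (τ=1/4); S_0(τ)=-37121/35008

y_0=0 y_1=-3 y_2=4 y_3=-2 y_4=-3 y_5=-4
S(1/4) = -37121/35008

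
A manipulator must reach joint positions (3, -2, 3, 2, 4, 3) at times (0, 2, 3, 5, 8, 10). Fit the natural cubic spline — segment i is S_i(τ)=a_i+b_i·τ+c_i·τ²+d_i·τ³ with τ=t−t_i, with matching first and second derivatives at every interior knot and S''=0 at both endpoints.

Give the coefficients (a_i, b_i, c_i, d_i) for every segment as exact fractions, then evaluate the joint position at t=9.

  seg 0: a=3 b=-19217/3534 c=0 d=5191/7068
  seg 1: a=-2 b=11929/3534 c=5191/1178 d=-4916/1767
  seg 2: a=3 b=13579/3534 c=-4641/1178 d=3125/3534
  seg 3: a=2 b=-4613/3534 c=1609/1178 d=-1252/5301
  seg 4: a=4 b=1813/3534 c=-895/1178 d=895/7068
S(9) = 9141/2356

Δ: Δ0=-5/2, Δ1=5, Δ2=-1/2, Δ3=2/3, Δ4=-1/2
row 1: diag=6, rhs=45; c'=1/6, d'=15/2
row 2: denom=6−1·1/6=35/6; d'=(-33−1·15/2)/(35/6)=-243/35
row 3: denom=10−2·12/35=326/35; d'=(7−2·-243/35)/(326/35)=731/326
row 4: denom=10−3·105/326=2945/326; d'=(-7−3·731/326)/(2945/326)=-895/589
back: M4=-895/589
back: M3=731/326−105/326·-895/589=1609/589
back: M2=-243/35−12/35·1609/589=-4641/589
back: M1=15/2−1/6·-4641/589=5191/589
M: M0=0, M1=5191/589, M2=-4641/589, M3=1609/589, M4=-895/589, M5=0
seg 0: a=3, c=M0/2=0, d=(M1−M0)/(6·2)=5191/7068, b=Δ0−h0·(2M0+M1)/6=-19217/3534
seg 1: a=-2, c=M1/2=5191/1178, d=(M2−M1)/(6·1)=-4916/1767, b=Δ1−h1·(2M1+M2)/6=11929/3534
seg 2: a=3, c=M2/2=-4641/1178, d=(M3−M2)/(6·2)=3125/3534, b=Δ2−h2·(2M2+M3)/6=13579/3534
seg 3: a=2, c=M3/2=1609/1178, d=(M4−M3)/(6·3)=-1252/5301, b=Δ3−h3·(2M3+M4)/6=-4613/3534
seg 4: a=4, c=M4/2=-895/1178, d=(M5−M4)/(6·2)=895/7068, b=Δ4−h4·(2M4+M5)/6=1813/3534
t_q=9 → seg 4, τ=1; S=4+1813/3534·τ+-895/1178·τ²+895/7068·τ³=9141/2356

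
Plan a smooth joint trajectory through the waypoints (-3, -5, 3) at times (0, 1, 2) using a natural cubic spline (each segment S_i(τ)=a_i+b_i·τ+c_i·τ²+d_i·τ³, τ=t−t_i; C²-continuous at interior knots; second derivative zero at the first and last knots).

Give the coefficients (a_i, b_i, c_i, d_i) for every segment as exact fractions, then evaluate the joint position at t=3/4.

  seg 0: a=-3 b=-9/2 c=0 d=5/2
  seg 1: a=-5 b=3 c=15/2 d=-5/2
S(3/4) = -681/128

Δ: Δ0=-2, Δ1=8
row 1: diag=4, rhs=60; c'=1/4, d'=15
back: M1=15
M: M0=0, M1=15, M2=0
seg 0: a=-3, c=M0/2=0, d=(M1−M0)/(6·1)=5/2, b=Δ0−h0·(2M0+M1)/6=-9/2
seg 1: a=-5, c=M1/2=15/2, d=(M2−M1)/(6·1)=-5/2, b=Δ1−h1·(2M1+M2)/6=3
t_q=3/4 → seg 0, τ=3/4; S=-3+-9/2·τ+0·τ²+5/2·τ³=-681/128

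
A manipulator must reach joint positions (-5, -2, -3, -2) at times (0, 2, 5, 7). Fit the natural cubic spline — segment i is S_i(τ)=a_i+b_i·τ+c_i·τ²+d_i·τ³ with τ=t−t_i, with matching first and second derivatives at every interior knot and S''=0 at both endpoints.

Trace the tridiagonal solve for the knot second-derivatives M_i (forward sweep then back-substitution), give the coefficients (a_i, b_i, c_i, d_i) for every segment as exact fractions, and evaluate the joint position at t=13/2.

Δ: Δ0=3/2, Δ1=-1/3, Δ2=1/2
row 1: diag=10, rhs=-11; c'=3/10, d'=-11/10
row 2: denom=10−3·3/10=91/10; d'=(5−3·-11/10)/(91/10)=83/91
back: M2=83/91
back: M1=-11/10−3/10·83/91=-125/91
M: M0=0, M1=-125/91, M2=83/91, M3=0
seg 0: a=-5, c=M0/2=0, d=(M1−M0)/(6·2)=-125/1092, b=Δ0−h0·(2M0+M1)/6=1069/546
seg 1: a=-2, c=M1/2=-125/182, d=(M2−M1)/(6·3)=8/63, b=Δ1−h1·(2M1+M2)/6=319/546
seg 2: a=-3, c=M2/2=83/182, d=(M3−M2)/(6·2)=-83/1092, b=Δ2−h2·(2M2+M3)/6=-59/546
t_q=13/2 → seg 2, τ=3/2; S=-3+-59/546·τ+83/182·τ²+-83/1092·τ³=-6967/2912

  seg 0: a=-5 b=1069/546 c=0 d=-125/1092
  seg 1: a=-2 b=319/546 c=-125/182 d=8/63
  seg 2: a=-3 b=-59/546 c=83/182 d=-83/1092
S(13/2) = -6967/2912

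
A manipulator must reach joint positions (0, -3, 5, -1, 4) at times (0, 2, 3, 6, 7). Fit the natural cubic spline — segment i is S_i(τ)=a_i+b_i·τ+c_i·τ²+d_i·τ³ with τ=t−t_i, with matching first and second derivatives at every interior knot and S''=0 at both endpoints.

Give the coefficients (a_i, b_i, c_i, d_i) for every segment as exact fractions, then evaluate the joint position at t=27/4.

Δ: Δ0=-3/2, Δ1=8, Δ2=-2, Δ3=5
row 1: diag=6, rhs=57; c'=1/6, d'=19/2
row 2: denom=8−1·1/6=47/6; d'=(-60−1·19/2)/(47/6)=-417/47
row 3: denom=8−3·18/47=322/47; d'=(42−3·-417/47)/(322/47)=3225/322
back: M3=3225/322
back: M2=-417/47−18/47·3225/322=-2046/161
back: M1=19/2−1/6·-2046/161=3741/322
M: M0=0, M1=3741/322, M2=-2046/161, M3=3225/322, M4=0
seg 0: a=0, c=M0/2=0, d=(M1−M0)/(6·2)=1247/1288, b=Δ0−h0·(2M0+M1)/6=-865/161
seg 1: a=-3, c=M1/2=3741/644, d=(M2−M1)/(6·1)=-373/92, b=Δ1−h1·(2M1+M2)/6=2011/322
seg 2: a=5, c=M2/2=-1023/161, d=(M3−M2)/(6·3)=813/644, b=Δ2−h2·(2M2+M3)/6=3671/644
seg 3: a=-1, c=M3/2=3225/644, d=(M4−M3)/(6·1)=-1075/644, b=Δ3−h3·(2M3+M4)/6=535/322
t_q=27/4 → seg 3, τ=3/4; S=-1+535/322·τ+3225/644·τ²+-1075/644·τ³=97219/41216

  seg 0: a=0 b=-865/161 c=0 d=1247/1288
  seg 1: a=-3 b=2011/322 c=3741/644 d=-373/92
  seg 2: a=5 b=3671/644 c=-1023/161 d=813/644
  seg 3: a=-1 b=535/322 c=3225/644 d=-1075/644
S(27/4) = 97219/41216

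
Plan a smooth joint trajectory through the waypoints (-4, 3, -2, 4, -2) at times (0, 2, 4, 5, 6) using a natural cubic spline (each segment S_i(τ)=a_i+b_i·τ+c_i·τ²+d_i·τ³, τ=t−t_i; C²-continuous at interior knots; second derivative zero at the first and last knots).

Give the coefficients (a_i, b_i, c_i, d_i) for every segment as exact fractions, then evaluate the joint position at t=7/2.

Δ: Δ0=7/2, Δ1=-5/2, Δ2=6, Δ3=-6
row 1: diag=8, rhs=-36; c'=1/4, d'=-9/2
row 2: denom=6−2·1/4=11/2; d'=(51−2·-9/2)/(11/2)=120/11
row 3: denom=4−1·2/11=42/11; d'=(-72−1·120/11)/(42/11)=-152/7
back: M3=-152/7
back: M2=120/11−2/11·-152/7=104/7
back: M1=-9/2−1/4·104/7=-115/14
M: M0=0, M1=-115/14, M2=104/7, M3=-152/7, M4=0
seg 0: a=-4, c=M0/2=0, d=(M1−M0)/(6·2)=-115/168, b=Δ0−h0·(2M0+M1)/6=131/21
seg 1: a=3, c=M1/2=-115/28, d=(M2−M1)/(6·2)=323/168, b=Δ1−h1·(2M1+M2)/6=-83/42
seg 2: a=-2, c=M2/2=52/7, d=(M3−M2)/(6·1)=-128/21, b=Δ2−h2·(2M2+M3)/6=14/3
seg 3: a=4, c=M3/2=-76/7, d=(M4−M3)/(6·1)=76/21, b=Δ3−h3·(2M3+M4)/6=26/21
t_q=7/2 → seg 1, τ=3/2; S=3+-83/42·τ+-115/28·τ²+323/168·τ³=-1217/448

  seg 0: a=-4 b=131/21 c=0 d=-115/168
  seg 1: a=3 b=-83/42 c=-115/28 d=323/168
  seg 2: a=-2 b=14/3 c=52/7 d=-128/21
  seg 3: a=4 b=26/21 c=-76/7 d=76/21
S(7/2) = -1217/448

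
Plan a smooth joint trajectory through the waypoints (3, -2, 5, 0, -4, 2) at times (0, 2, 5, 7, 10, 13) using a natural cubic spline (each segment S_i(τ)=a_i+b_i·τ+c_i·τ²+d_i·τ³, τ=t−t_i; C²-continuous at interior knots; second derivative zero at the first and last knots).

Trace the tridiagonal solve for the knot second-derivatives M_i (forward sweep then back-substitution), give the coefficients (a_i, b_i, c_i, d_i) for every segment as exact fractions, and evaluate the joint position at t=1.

Δ: Δ0=-5/2, Δ1=7/3, Δ2=-5/2, Δ3=-4/3, Δ4=2
row 1: diag=10, rhs=29; c'=3/10, d'=29/10
row 2: denom=10−3·3/10=91/10; d'=(-29−3·29/10)/(91/10)=-29/7
row 3: denom=10−2·20/91=870/91; d'=(7−2·-29/7)/(870/91)=1391/870
row 4: denom=12−3·91/290=3207/290; d'=(20−3·1391/870)/(3207/290)=4409/3207
back: M4=4409/3207
back: M3=1391/870−91/290·4409/3207=1248/1069
back: M2=-29/7−20/91·1248/1069=-4703/1069
back: M1=29/10−3/10·-4703/1069=4511/1069
M: M0=0, M1=4511/1069, M2=-4703/1069, M3=1248/1069, M4=4409/3207, M5=0
seg 0: a=3, c=M0/2=0, d=(M1−M0)/(6·2)=4511/12828, b=Δ0−h0·(2M0+M1)/6=-25057/6414
seg 1: a=-2, c=M1/2=4511/2138, d=(M2−M1)/(6·3)=-4607/9621, b=Δ1−h1·(2M1+M2)/6=2009/6414
seg 2: a=5, c=M2/2=-4703/2138, d=(M3−M2)/(6·2)=5951/12828, b=Δ2−h2·(2M2+M3)/6=281/6414
seg 3: a=0, c=M3/2=624/1069, d=(M4−M3)/(6·3)=665/57726, b=Δ3−h3·(2M3+M4)/6=-20449/6414
seg 4: a=-4, c=M4/2=4409/6414, d=(M5−M4)/(6·3)=-4409/57726, b=Δ4−h4·(2M4+M5)/6=2005/3207
t_q=1 → seg 0, τ=1; S=3+-25057/6414·τ+0·τ²+4511/12828·τ³=-2373/4276

  seg 0: a=3 b=-25057/6414 c=0 d=4511/12828
  seg 1: a=-2 b=2009/6414 c=4511/2138 d=-4607/9621
  seg 2: a=5 b=281/6414 c=-4703/2138 d=5951/12828
  seg 3: a=0 b=-20449/6414 c=624/1069 d=665/57726
  seg 4: a=-4 b=2005/3207 c=4409/6414 d=-4409/57726
S(1) = -2373/4276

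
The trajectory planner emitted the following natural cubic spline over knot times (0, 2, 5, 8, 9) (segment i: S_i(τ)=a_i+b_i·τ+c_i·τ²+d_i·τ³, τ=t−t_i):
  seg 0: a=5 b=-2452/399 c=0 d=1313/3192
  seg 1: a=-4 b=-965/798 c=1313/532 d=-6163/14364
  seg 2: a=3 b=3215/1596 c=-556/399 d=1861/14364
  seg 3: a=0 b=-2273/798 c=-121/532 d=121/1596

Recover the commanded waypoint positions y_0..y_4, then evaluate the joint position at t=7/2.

y_0=5 y_1=-4 y_2=3 y_3=0 y_4=-3
S(7/2) = -1039/608

y_0 = S_0(0) = a_0 = 5
y_1 = S_1(0) = a_1 = -4
y_2 = S_2(0) = a_2 = 3
y_3 = S_3(0) = a_3 = 0
y_4 = S_3(1) = -3
t_q=7/2 is in segment 1 (τ=3/2); S_1(τ)=-1039/608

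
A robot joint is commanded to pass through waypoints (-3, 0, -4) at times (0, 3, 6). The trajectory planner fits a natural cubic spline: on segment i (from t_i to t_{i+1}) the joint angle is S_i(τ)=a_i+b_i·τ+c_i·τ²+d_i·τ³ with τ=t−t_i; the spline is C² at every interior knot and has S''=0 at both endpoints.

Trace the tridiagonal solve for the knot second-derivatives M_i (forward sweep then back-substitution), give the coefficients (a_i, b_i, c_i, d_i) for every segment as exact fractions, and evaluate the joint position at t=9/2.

Δ: Δ0=1, Δ1=-4/3
row 1: diag=12, rhs=-14; c'=1/4, d'=-7/6
back: M1=-7/6
M: M0=0, M1=-7/6, M2=0
seg 0: a=-3, c=M0/2=0, d=(M1−M0)/(6·3)=-7/108, b=Δ0−h0·(2M0+M1)/6=19/12
seg 1: a=0, c=M1/2=-7/12, d=(M2−M1)/(6·3)=7/108, b=Δ1−h1·(2M1+M2)/6=-1/6
t_q=9/2 → seg 1, τ=3/2; S=0+-1/6·τ+-7/12·τ²+7/108·τ³=-43/32

  seg 0: a=-3 b=19/12 c=0 d=-7/108
  seg 1: a=0 b=-1/6 c=-7/12 d=7/108
S(9/2) = -43/32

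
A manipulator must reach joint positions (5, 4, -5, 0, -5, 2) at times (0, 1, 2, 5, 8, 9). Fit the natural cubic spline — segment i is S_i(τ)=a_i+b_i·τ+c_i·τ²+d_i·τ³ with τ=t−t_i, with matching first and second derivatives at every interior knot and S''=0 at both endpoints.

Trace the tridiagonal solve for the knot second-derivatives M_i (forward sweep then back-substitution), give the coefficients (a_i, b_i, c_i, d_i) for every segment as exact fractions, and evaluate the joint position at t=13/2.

  seg 0: a=5 b=1223/803 c=0 d=-2026/803
  seg 1: a=4 b=-4855/803 c=-6078/803 d=3706/803
  seg 2: a=-5 b=-5893/803 c=5040/803 d=-23666/21681
  seg 3: a=0 b=681/803 c=-8546/2409 d=1780/1971
  seg 4: a=-5 b=3169/803 c=3678/803 d=-1226/803
S(13/2) = -5881/1606

Δ: Δ0=-1, Δ1=-9, Δ2=5/3, Δ3=-5/3, Δ4=7
row 1: diag=4, rhs=-48; c'=1/4, d'=-12
row 2: denom=8−1·1/4=31/4; d'=(64−1·-12)/(31/4)=304/31
row 3: denom=12−3·12/31=336/31; d'=(-20−3·304/31)/(336/31)=-383/84
row 4: denom=8−3·31/112=803/112; d'=(52−3·-383/84)/(803/112)=7356/803
back: M4=7356/803
back: M3=-383/84−31/112·7356/803=-17092/2409
back: M2=304/31−12/31·-17092/2409=10080/803
back: M1=-12−1/4·10080/803=-12156/803
M: M0=0, M1=-12156/803, M2=10080/803, M3=-17092/2409, M4=7356/803, M5=0
seg 0: a=5, c=M0/2=0, d=(M1−M0)/(6·1)=-2026/803, b=Δ0−h0·(2M0+M1)/6=1223/803
seg 1: a=4, c=M1/2=-6078/803, d=(M2−M1)/(6·1)=3706/803, b=Δ1−h1·(2M1+M2)/6=-4855/803
seg 2: a=-5, c=M2/2=5040/803, d=(M3−M2)/(6·3)=-23666/21681, b=Δ2−h2·(2M2+M3)/6=-5893/803
seg 3: a=0, c=M3/2=-8546/2409, d=(M4−M3)/(6·3)=1780/1971, b=Δ3−h3·(2M3+M4)/6=681/803
seg 4: a=-5, c=M4/2=3678/803, d=(M5−M4)/(6·1)=-1226/803, b=Δ4−h4·(2M4+M5)/6=3169/803
t_q=13/2 → seg 3, τ=3/2; S=0+681/803·τ+-8546/2409·τ²+1780/1971·τ³=-5881/1606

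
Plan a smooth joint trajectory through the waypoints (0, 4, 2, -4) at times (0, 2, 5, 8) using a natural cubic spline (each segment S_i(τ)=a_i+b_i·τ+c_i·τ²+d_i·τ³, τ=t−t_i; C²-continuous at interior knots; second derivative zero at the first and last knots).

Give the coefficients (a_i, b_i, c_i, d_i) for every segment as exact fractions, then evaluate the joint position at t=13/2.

Δ: Δ0=2, Δ1=-2/3, Δ2=-2
row 1: diag=10, rhs=-16; c'=3/10, d'=-8/5
row 2: denom=12−3·3/10=111/10; d'=(-8−3·-8/5)/(111/10)=-32/111
back: M2=-32/111
back: M1=-8/5−3/10·-32/111=-56/37
M: M0=0, M1=-56/37, M2=-32/111, M3=0
seg 0: a=0, c=M0/2=0, d=(M1−M0)/(6·2)=-14/111, b=Δ0−h0·(2M0+M1)/6=278/111
seg 1: a=4, c=M1/2=-28/37, d=(M2−M1)/(6·3)=68/999, b=Δ1−h1·(2M1+M2)/6=110/111
seg 2: a=2, c=M2/2=-16/111, d=(M3−M2)/(6·3)=16/999, b=Δ2−h2·(2M2+M3)/6=-190/111
t_q=13/2 → seg 2, τ=3/2; S=2+-190/111·τ+-16/111·τ²+16/999·τ³=-31/37

  seg 0: a=0 b=278/111 c=0 d=-14/111
  seg 1: a=4 b=110/111 c=-28/37 d=68/999
  seg 2: a=2 b=-190/111 c=-16/111 d=16/999
S(13/2) = -31/37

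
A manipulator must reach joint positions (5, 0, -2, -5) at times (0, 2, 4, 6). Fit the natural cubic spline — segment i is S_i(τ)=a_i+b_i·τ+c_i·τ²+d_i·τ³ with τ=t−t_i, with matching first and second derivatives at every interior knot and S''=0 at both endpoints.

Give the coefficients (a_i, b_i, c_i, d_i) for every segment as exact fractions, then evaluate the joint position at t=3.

  seg 0: a=5 b=-44/15 c=0 d=13/120
  seg 1: a=0 b=-49/30 c=13/20 d=-1/6
  seg 2: a=-2 b=-31/30 c=-7/20 d=7/120
S(3) = -23/20

Δ: Δ0=-5/2, Δ1=-1, Δ2=-3/2
row 1: diag=8, rhs=9; c'=1/4, d'=9/8
row 2: denom=8−2·1/4=15/2; d'=(-3−2·9/8)/(15/2)=-7/10
back: M2=-7/10
back: M1=9/8−1/4·-7/10=13/10
M: M0=0, M1=13/10, M2=-7/10, M3=0
seg 0: a=5, c=M0/2=0, d=(M1−M0)/(6·2)=13/120, b=Δ0−h0·(2M0+M1)/6=-44/15
seg 1: a=0, c=M1/2=13/20, d=(M2−M1)/(6·2)=-1/6, b=Δ1−h1·(2M1+M2)/6=-49/30
seg 2: a=-2, c=M2/2=-7/20, d=(M3−M2)/(6·2)=7/120, b=Δ2−h2·(2M2+M3)/6=-31/30
t_q=3 → seg 1, τ=1; S=0+-49/30·τ+13/20·τ²+-1/6·τ³=-23/20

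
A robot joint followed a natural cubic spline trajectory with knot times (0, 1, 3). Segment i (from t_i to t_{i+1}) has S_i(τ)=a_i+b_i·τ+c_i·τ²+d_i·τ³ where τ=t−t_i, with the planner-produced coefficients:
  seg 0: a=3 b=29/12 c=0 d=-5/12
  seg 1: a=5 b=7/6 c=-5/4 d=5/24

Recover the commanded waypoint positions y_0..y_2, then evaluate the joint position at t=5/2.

y_0=3 y_1=5 y_2=4
S(5/2) = 297/64

y_0 = S_0(0) = a_0 = 3
y_1 = S_1(0) = a_1 = 5
y_2 = S_1(2) = 4
t_q=5/2 is in segment 1 (τ=3/2); S_1(τ)=297/64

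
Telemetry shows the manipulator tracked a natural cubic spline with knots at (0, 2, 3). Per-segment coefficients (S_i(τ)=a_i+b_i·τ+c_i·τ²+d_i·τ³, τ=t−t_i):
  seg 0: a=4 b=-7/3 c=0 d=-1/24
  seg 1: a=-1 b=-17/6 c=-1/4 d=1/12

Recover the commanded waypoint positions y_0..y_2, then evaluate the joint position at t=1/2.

y_0 = S_0(0) = a_0 = 4
y_1 = S_1(0) = a_1 = -1
y_2 = S_1(1) = -4
t_q=1/2 is in segment 0 (τ=1/2); S_0(τ)=181/64

y_0=4 y_1=-1 y_2=-4
S(1/2) = 181/64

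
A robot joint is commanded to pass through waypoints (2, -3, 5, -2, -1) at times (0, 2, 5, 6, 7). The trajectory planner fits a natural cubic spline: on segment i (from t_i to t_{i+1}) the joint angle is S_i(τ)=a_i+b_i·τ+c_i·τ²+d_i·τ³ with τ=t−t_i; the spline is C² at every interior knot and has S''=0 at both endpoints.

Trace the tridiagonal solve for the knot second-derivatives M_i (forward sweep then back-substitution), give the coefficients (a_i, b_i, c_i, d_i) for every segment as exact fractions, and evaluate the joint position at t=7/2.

  seg 0: a=2 b=-1928/411 c=0 d=1801/3288
  seg 1: a=-3 b=1547/822 c=1801/548 d=-4973/4932
  seg 2: a=5 b=-9245/1644 c=-793/137 d=7253/1644
  seg 3: a=-2 b=-3259/822 c=4081/548 d=-4081/1644
S(7/2) = 16723/4384

Δ: Δ0=-5/2, Δ1=8/3, Δ2=-7, Δ3=1
row 1: diag=10, rhs=31; c'=3/10, d'=31/10
row 2: denom=8−3·3/10=71/10; d'=(-58−3·31/10)/(71/10)=-673/71
row 3: denom=4−1·10/71=274/71; d'=(48−1·-673/71)/(274/71)=4081/274
back: M3=4081/274
back: M2=-673/71−10/71·4081/274=-1586/137
back: M1=31/10−3/10·-1586/137=1801/274
M: M0=0, M1=1801/274, M2=-1586/137, M3=4081/274, M4=0
seg 0: a=2, c=M0/2=0, d=(M1−M0)/(6·2)=1801/3288, b=Δ0−h0·(2M0+M1)/6=-1928/411
seg 1: a=-3, c=M1/2=1801/548, d=(M2−M1)/(6·3)=-4973/4932, b=Δ1−h1·(2M1+M2)/6=1547/822
seg 2: a=5, c=M2/2=-793/137, d=(M3−M2)/(6·1)=7253/1644, b=Δ2−h2·(2M2+M3)/6=-9245/1644
seg 3: a=-2, c=M3/2=4081/548, d=(M4−M3)/(6·1)=-4081/1644, b=Δ3−h3·(2M3+M4)/6=-3259/822
t_q=7/2 → seg 1, τ=3/2; S=-3+1547/822·τ+1801/548·τ²+-4973/4932·τ³=16723/4384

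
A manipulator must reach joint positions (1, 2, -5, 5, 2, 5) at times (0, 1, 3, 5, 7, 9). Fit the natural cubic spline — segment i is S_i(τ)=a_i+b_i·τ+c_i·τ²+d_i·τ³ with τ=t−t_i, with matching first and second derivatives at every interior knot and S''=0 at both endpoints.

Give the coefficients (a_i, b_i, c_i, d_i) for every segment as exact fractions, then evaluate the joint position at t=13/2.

Δ: Δ0=1, Δ1=-7/2, Δ2=5, Δ3=-3/2, Δ4=3/2
row 1: diag=6, rhs=-27; c'=1/3, d'=-9/2
row 2: denom=8−2·1/3=22/3; d'=(51−2·-9/2)/(22/3)=90/11
row 3: denom=8−2·3/11=82/11; d'=(-39−2·90/11)/(82/11)=-609/82
row 4: denom=8−2·11/41=306/41; d'=(18−2·-609/82)/(306/41)=449/102
back: M4=449/102
back: M3=-609/82−11/41·449/102=-439/51
back: M2=90/11−3/11·-439/51=179/17
back: M1=-9/2−1/3·179/17=-817/102
M: M0=0, M1=-817/102, M2=179/17, M3=-439/51, M4=449/102, M5=0
seg 0: a=1, c=M0/2=0, d=(M1−M0)/(6·1)=-817/612, b=Δ0−h0·(2M0+M1)/6=1429/612
seg 1: a=2, c=M1/2=-817/204, d=(M2−M1)/(6·2)=1891/1224, b=Δ1−h1·(2M1+M2)/6=-511/306
seg 2: a=-5, c=M2/2=179/34, d=(M3−M2)/(6·2)=-244/153, b=Δ2−h2·(2M2+M3)/6=130/153
seg 3: a=5, c=M3/2=-439/102, d=(M4−M3)/(6·2)=1327/1224, b=Δ3−h3·(2M3+M4)/6=424/153
seg 4: a=2, c=M4/2=449/204, d=(M5−M4)/(6·2)=-449/1224, b=Δ4−h4·(2M4+M5)/6=-439/306
t_q=13/2 → seg 3, τ=3/2; S=5+424/153·τ+-439/102·τ²+1327/1224·τ³=10223/3264

  seg 0: a=1 b=1429/612 c=0 d=-817/612
  seg 1: a=2 b=-511/306 c=-817/204 d=1891/1224
  seg 2: a=-5 b=130/153 c=179/34 d=-244/153
  seg 3: a=5 b=424/153 c=-439/102 d=1327/1224
  seg 4: a=2 b=-439/306 c=449/204 d=-449/1224
S(13/2) = 10223/3264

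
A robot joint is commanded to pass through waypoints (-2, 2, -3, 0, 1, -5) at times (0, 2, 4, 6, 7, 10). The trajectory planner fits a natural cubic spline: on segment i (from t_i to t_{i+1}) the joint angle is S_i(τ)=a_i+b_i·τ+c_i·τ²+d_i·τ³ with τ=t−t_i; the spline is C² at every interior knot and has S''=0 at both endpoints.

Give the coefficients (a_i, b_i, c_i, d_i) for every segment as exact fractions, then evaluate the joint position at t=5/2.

  seg 0: a=-2 b=2246/641 c=0 d=-241/641
  seg 1: a=2 b=-646/641 c=-1446/641 d=3871/5128
  seg 2: a=-3 b=-1247/1282 c=5829/2564 d=-2659/5128
  seg 3: a=0 b=1217/641 c=-537/641 d=-39/641
  seg 4: a=1 b=26/641 c=-654/641 d=218/1923
S(5/2) = 42111/41024

Δ: Δ0=2, Δ1=-5/2, Δ2=3/2, Δ3=1, Δ4=-2
row 1: diag=8, rhs=-27; c'=1/4, d'=-27/8
row 2: denom=8−2·1/4=15/2; d'=(24−2·-27/8)/(15/2)=41/10
row 3: denom=6−2·4/15=82/15; d'=(-3−2·41/10)/(82/15)=-84/41
row 4: denom=8−1·15/82=641/82; d'=(-18−1·-84/41)/(641/82)=-1308/641
back: M4=-1308/641
back: M3=-84/41−15/82·-1308/641=-1074/641
back: M2=41/10−4/15·-1074/641=5829/1282
back: M1=-27/8−1/4·5829/1282=-2892/641
M: M0=0, M1=-2892/641, M2=5829/1282, M3=-1074/641, M4=-1308/641, M5=0
seg 0: a=-2, c=M0/2=0, d=(M1−M0)/(6·2)=-241/641, b=Δ0−h0·(2M0+M1)/6=2246/641
seg 1: a=2, c=M1/2=-1446/641, d=(M2−M1)/(6·2)=3871/5128, b=Δ1−h1·(2M1+M2)/6=-646/641
seg 2: a=-3, c=M2/2=5829/2564, d=(M3−M2)/(6·2)=-2659/5128, b=Δ2−h2·(2M2+M3)/6=-1247/1282
seg 3: a=0, c=M3/2=-537/641, d=(M4−M3)/(6·1)=-39/641, b=Δ3−h3·(2M3+M4)/6=1217/641
seg 4: a=1, c=M4/2=-654/641, d=(M5−M4)/(6·3)=218/1923, b=Δ4−h4·(2M4+M5)/6=26/641
t_q=5/2 → seg 1, τ=1/2; S=2+-646/641·τ+-1446/641·τ²+3871/5128·τ³=42111/41024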